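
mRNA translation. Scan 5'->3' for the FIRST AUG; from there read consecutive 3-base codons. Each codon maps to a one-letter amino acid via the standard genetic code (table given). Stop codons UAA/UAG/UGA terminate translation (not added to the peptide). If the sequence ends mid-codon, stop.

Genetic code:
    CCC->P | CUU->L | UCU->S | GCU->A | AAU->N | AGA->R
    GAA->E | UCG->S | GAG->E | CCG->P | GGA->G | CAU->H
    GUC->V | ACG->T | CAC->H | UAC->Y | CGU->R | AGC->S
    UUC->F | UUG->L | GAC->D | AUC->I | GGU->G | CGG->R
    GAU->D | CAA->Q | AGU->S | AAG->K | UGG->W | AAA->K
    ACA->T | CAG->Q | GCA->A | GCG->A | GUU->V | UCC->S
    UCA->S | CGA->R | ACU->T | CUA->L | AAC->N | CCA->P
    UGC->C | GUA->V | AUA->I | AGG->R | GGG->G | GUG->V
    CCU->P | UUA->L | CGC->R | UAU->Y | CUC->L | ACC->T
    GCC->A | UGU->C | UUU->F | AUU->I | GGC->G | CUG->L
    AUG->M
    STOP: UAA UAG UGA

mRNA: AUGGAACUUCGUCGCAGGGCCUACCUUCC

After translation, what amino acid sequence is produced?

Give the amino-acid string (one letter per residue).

Answer: MELRRRAYL

Derivation:
start AUG at pos 0
pos 0: AUG -> M; peptide=M
pos 3: GAA -> E; peptide=ME
pos 6: CUU -> L; peptide=MEL
pos 9: CGU -> R; peptide=MELR
pos 12: CGC -> R; peptide=MELRR
pos 15: AGG -> R; peptide=MELRRR
pos 18: GCC -> A; peptide=MELRRRA
pos 21: UAC -> Y; peptide=MELRRRAY
pos 24: CUU -> L; peptide=MELRRRAYL
pos 27: only 2 nt remain (<3), stop (end of mRNA)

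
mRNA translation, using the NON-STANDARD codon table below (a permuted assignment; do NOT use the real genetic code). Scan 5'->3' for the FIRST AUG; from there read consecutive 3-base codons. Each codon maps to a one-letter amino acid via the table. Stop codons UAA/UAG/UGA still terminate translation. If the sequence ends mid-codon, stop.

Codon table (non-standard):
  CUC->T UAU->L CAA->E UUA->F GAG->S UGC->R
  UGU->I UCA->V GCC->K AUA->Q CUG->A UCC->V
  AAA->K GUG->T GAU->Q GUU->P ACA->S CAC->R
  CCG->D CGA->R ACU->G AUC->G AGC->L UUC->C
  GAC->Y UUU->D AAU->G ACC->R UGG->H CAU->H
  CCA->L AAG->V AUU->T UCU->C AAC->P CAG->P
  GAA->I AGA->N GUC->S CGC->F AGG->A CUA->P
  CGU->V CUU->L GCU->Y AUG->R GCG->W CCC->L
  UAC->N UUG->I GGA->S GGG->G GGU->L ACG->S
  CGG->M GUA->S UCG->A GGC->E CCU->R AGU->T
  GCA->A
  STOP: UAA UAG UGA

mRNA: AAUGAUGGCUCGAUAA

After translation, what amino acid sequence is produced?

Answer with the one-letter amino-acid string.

Answer: RRYR

Derivation:
start AUG at pos 1
pos 1: AUG -> R; peptide=R
pos 4: AUG -> R; peptide=RR
pos 7: GCU -> Y; peptide=RRY
pos 10: CGA -> R; peptide=RRYR
pos 13: UAA -> STOP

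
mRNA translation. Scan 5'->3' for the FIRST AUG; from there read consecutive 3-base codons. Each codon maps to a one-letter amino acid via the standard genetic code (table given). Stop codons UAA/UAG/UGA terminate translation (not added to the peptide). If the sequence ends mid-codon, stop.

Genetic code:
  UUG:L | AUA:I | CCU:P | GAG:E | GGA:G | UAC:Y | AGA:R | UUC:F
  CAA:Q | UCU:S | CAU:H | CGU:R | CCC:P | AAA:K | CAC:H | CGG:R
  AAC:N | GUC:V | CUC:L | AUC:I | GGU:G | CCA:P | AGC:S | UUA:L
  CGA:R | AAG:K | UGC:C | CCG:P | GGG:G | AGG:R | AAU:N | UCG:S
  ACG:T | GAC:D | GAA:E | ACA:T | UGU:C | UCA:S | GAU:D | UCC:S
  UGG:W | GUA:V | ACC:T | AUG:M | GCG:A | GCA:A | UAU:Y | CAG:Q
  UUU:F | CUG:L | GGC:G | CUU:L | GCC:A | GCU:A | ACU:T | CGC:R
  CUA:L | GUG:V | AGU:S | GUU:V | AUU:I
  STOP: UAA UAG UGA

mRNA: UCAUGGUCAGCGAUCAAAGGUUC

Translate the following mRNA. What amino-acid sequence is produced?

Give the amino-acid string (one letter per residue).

start AUG at pos 2
pos 2: AUG -> M; peptide=M
pos 5: GUC -> V; peptide=MV
pos 8: AGC -> S; peptide=MVS
pos 11: GAU -> D; peptide=MVSD
pos 14: CAA -> Q; peptide=MVSDQ
pos 17: AGG -> R; peptide=MVSDQR
pos 20: UUC -> F; peptide=MVSDQRF
pos 23: only 0 nt remain (<3), stop (end of mRNA)

Answer: MVSDQRF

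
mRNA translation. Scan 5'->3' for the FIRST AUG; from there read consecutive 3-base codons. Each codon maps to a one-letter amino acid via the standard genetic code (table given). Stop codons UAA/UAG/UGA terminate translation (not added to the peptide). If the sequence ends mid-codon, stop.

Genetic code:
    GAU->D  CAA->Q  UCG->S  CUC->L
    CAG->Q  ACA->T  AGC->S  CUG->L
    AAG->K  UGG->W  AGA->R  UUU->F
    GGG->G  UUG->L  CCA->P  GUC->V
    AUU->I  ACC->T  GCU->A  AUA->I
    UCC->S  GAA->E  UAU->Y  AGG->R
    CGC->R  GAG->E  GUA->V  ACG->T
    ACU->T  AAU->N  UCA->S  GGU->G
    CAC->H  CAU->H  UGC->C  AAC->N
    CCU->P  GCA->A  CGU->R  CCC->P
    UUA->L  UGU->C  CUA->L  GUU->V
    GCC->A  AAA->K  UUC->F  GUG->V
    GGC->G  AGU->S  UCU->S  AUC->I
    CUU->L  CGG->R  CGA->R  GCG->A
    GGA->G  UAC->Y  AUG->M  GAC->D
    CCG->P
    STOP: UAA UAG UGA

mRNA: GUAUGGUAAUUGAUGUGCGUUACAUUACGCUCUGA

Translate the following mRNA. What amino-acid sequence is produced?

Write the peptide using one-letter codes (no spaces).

start AUG at pos 2
pos 2: AUG -> M; peptide=M
pos 5: GUA -> V; peptide=MV
pos 8: AUU -> I; peptide=MVI
pos 11: GAU -> D; peptide=MVID
pos 14: GUG -> V; peptide=MVIDV
pos 17: CGU -> R; peptide=MVIDVR
pos 20: UAC -> Y; peptide=MVIDVRY
pos 23: AUU -> I; peptide=MVIDVRYI
pos 26: ACG -> T; peptide=MVIDVRYIT
pos 29: CUC -> L; peptide=MVIDVRYITL
pos 32: UGA -> STOP

Answer: MVIDVRYITL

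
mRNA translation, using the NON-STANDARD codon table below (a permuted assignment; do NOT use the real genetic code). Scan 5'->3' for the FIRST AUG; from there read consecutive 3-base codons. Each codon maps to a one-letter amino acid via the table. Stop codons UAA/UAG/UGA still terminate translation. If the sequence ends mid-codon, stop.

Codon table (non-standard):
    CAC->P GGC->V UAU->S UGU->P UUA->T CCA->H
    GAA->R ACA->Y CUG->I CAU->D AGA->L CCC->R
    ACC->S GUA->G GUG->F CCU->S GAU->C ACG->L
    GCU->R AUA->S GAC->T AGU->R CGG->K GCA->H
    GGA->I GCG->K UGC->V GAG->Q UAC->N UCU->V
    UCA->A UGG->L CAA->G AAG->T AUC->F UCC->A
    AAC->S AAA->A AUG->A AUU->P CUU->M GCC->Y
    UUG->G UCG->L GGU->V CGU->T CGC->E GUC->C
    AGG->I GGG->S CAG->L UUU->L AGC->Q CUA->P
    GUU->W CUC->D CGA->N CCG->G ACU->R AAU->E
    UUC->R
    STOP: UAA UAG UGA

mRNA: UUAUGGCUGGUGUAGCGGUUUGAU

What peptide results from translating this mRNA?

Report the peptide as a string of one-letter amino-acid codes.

start AUG at pos 2
pos 2: AUG -> A; peptide=A
pos 5: GCU -> R; peptide=AR
pos 8: GGU -> V; peptide=ARV
pos 11: GUA -> G; peptide=ARVG
pos 14: GCG -> K; peptide=ARVGK
pos 17: GUU -> W; peptide=ARVGKW
pos 20: UGA -> STOP

Answer: ARVGKW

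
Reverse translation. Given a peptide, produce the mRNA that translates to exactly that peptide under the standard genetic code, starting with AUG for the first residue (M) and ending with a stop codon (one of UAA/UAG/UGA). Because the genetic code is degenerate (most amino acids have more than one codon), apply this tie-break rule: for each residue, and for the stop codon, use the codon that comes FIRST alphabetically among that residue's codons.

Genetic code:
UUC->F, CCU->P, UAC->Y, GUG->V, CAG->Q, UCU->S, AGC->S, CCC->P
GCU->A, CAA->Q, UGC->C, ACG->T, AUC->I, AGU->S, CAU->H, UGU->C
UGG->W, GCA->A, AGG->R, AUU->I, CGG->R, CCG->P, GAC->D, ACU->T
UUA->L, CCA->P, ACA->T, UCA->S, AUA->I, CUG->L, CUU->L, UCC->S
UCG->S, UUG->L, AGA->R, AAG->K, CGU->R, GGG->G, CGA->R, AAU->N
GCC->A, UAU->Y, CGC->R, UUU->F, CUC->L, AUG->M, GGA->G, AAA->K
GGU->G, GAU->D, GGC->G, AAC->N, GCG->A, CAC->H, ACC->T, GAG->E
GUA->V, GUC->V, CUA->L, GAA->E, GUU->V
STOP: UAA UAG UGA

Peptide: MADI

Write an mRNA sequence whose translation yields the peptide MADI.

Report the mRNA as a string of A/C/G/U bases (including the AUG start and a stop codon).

Answer: mRNA: AUGGCAGACAUAUAA

Derivation:
residue 1: M -> AUG (start codon)
residue 2: A codons sorted = GCA,GCC,GCG,GCU -> pick first = GCA
residue 3: D codons sorted = GAC,GAU -> pick first = GAC
residue 4: I codons sorted = AUA,AUC,AUU -> pick first = AUA
terminator: stop codons sorted = UAA,UAG,UGA -> pick first = UAA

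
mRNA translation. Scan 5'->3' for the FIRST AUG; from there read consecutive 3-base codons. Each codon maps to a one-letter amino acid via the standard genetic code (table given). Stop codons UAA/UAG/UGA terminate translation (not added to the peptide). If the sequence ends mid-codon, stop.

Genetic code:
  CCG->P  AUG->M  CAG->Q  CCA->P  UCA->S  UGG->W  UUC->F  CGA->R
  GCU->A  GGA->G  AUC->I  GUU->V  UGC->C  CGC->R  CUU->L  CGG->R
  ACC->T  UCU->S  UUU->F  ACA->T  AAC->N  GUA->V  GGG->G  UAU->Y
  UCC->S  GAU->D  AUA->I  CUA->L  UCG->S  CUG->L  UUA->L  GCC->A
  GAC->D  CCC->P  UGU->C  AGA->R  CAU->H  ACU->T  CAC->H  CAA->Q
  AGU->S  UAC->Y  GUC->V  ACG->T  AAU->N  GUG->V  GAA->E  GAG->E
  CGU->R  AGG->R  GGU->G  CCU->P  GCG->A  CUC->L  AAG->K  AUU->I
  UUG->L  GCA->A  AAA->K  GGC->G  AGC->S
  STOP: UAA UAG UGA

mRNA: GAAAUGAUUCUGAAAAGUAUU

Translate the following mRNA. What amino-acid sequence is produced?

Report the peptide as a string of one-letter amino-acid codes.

start AUG at pos 3
pos 3: AUG -> M; peptide=M
pos 6: AUU -> I; peptide=MI
pos 9: CUG -> L; peptide=MIL
pos 12: AAA -> K; peptide=MILK
pos 15: AGU -> S; peptide=MILKS
pos 18: AUU -> I; peptide=MILKSI
pos 21: only 0 nt remain (<3), stop (end of mRNA)

Answer: MILKSI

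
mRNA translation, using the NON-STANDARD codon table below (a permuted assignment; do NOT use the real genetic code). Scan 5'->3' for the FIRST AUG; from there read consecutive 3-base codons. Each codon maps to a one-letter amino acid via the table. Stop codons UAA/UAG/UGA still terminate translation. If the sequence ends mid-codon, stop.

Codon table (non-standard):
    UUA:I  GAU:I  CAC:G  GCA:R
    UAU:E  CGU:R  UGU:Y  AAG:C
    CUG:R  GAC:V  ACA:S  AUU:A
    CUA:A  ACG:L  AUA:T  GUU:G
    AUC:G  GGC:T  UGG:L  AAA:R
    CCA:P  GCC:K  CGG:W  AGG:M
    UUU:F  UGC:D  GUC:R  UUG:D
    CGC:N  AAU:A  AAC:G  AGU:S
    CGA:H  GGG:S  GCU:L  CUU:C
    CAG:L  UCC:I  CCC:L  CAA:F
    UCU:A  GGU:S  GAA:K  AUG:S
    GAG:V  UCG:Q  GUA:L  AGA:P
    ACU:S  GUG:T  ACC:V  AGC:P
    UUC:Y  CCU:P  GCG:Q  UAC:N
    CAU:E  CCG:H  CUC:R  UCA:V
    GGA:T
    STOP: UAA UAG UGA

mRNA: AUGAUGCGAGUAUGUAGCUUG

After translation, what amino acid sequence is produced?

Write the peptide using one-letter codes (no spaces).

start AUG at pos 0
pos 0: AUG -> S; peptide=S
pos 3: AUG -> S; peptide=SS
pos 6: CGA -> H; peptide=SSH
pos 9: GUA -> L; peptide=SSHL
pos 12: UGU -> Y; peptide=SSHLY
pos 15: AGC -> P; peptide=SSHLYP
pos 18: UUG -> D; peptide=SSHLYPD
pos 21: only 0 nt remain (<3), stop (end of mRNA)

Answer: SSHLYPD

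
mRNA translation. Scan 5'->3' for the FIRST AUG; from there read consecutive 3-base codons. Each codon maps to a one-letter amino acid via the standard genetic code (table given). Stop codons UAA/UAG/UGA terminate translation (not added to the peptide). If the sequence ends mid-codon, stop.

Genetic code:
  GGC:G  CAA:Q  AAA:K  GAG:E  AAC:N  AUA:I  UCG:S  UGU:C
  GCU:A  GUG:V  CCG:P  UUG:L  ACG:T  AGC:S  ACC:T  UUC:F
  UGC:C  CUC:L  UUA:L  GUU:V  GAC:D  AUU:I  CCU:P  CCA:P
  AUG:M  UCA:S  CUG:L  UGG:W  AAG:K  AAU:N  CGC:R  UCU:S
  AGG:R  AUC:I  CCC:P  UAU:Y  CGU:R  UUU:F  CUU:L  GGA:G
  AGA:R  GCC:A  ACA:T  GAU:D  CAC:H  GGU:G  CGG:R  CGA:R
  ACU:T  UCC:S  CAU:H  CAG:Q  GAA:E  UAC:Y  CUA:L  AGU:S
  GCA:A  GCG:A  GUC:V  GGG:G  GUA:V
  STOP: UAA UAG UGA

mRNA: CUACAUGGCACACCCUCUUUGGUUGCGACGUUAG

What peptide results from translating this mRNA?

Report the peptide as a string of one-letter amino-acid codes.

Answer: MAHPLWLRR

Derivation:
start AUG at pos 4
pos 4: AUG -> M; peptide=M
pos 7: GCA -> A; peptide=MA
pos 10: CAC -> H; peptide=MAH
pos 13: CCU -> P; peptide=MAHP
pos 16: CUU -> L; peptide=MAHPL
pos 19: UGG -> W; peptide=MAHPLW
pos 22: UUG -> L; peptide=MAHPLWL
pos 25: CGA -> R; peptide=MAHPLWLR
pos 28: CGU -> R; peptide=MAHPLWLRR
pos 31: UAG -> STOP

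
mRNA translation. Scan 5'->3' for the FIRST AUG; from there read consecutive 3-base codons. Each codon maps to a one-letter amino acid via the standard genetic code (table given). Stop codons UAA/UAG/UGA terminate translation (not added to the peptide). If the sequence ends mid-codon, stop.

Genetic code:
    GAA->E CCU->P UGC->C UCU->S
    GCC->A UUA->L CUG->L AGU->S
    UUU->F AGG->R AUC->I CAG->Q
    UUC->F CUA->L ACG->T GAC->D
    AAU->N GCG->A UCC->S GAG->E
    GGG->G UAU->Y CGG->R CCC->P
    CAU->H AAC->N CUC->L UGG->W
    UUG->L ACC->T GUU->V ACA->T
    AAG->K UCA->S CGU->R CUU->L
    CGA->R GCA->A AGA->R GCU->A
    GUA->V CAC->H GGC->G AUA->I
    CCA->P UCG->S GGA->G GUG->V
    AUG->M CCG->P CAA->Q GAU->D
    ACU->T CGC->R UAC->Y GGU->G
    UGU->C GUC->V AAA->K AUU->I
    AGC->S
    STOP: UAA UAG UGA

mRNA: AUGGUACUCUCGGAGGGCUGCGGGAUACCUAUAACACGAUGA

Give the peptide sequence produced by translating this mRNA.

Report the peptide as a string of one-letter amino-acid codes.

start AUG at pos 0
pos 0: AUG -> M; peptide=M
pos 3: GUA -> V; peptide=MV
pos 6: CUC -> L; peptide=MVL
pos 9: UCG -> S; peptide=MVLS
pos 12: GAG -> E; peptide=MVLSE
pos 15: GGC -> G; peptide=MVLSEG
pos 18: UGC -> C; peptide=MVLSEGC
pos 21: GGG -> G; peptide=MVLSEGCG
pos 24: AUA -> I; peptide=MVLSEGCGI
pos 27: CCU -> P; peptide=MVLSEGCGIP
pos 30: AUA -> I; peptide=MVLSEGCGIPI
pos 33: ACA -> T; peptide=MVLSEGCGIPIT
pos 36: CGA -> R; peptide=MVLSEGCGIPITR
pos 39: UGA -> STOP

Answer: MVLSEGCGIPITR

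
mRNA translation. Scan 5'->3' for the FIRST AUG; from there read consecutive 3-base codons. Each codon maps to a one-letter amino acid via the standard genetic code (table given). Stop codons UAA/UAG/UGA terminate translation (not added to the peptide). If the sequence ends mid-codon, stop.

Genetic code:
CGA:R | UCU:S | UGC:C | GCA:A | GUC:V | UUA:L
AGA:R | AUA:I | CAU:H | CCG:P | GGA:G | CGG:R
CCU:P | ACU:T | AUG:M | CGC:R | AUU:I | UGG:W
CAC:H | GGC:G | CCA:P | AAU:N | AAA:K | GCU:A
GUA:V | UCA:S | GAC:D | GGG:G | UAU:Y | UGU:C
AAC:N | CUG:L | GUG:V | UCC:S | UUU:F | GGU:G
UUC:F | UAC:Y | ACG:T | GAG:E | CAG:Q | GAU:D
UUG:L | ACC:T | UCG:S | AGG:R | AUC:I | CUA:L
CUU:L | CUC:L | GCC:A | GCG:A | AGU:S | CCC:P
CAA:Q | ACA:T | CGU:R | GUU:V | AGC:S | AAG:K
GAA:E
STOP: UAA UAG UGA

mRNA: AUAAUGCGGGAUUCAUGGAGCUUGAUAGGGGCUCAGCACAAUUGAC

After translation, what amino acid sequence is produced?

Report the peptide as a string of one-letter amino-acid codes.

Answer: MRDSWSLIGAQHN

Derivation:
start AUG at pos 3
pos 3: AUG -> M; peptide=M
pos 6: CGG -> R; peptide=MR
pos 9: GAU -> D; peptide=MRD
pos 12: UCA -> S; peptide=MRDS
pos 15: UGG -> W; peptide=MRDSW
pos 18: AGC -> S; peptide=MRDSWS
pos 21: UUG -> L; peptide=MRDSWSL
pos 24: AUA -> I; peptide=MRDSWSLI
pos 27: GGG -> G; peptide=MRDSWSLIG
pos 30: GCU -> A; peptide=MRDSWSLIGA
pos 33: CAG -> Q; peptide=MRDSWSLIGAQ
pos 36: CAC -> H; peptide=MRDSWSLIGAQH
pos 39: AAU -> N; peptide=MRDSWSLIGAQHN
pos 42: UGA -> STOP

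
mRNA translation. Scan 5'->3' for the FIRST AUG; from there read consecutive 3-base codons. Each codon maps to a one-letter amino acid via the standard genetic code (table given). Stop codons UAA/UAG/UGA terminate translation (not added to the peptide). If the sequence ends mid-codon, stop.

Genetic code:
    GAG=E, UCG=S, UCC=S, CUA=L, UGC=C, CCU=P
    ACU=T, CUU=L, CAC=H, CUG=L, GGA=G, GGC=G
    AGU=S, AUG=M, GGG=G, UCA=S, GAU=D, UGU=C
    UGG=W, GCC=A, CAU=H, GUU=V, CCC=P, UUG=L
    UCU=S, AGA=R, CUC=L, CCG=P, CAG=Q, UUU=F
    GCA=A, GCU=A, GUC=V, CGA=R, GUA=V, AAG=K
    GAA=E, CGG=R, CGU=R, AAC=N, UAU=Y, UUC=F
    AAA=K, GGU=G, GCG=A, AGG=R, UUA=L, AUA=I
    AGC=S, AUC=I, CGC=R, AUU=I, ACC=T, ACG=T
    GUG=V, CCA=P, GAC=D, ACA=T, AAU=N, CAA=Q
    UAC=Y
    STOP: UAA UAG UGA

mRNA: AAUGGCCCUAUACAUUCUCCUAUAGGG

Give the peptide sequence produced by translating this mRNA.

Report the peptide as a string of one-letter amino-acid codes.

Answer: MALYILL

Derivation:
start AUG at pos 1
pos 1: AUG -> M; peptide=M
pos 4: GCC -> A; peptide=MA
pos 7: CUA -> L; peptide=MAL
pos 10: UAC -> Y; peptide=MALY
pos 13: AUU -> I; peptide=MALYI
pos 16: CUC -> L; peptide=MALYIL
pos 19: CUA -> L; peptide=MALYILL
pos 22: UAG -> STOP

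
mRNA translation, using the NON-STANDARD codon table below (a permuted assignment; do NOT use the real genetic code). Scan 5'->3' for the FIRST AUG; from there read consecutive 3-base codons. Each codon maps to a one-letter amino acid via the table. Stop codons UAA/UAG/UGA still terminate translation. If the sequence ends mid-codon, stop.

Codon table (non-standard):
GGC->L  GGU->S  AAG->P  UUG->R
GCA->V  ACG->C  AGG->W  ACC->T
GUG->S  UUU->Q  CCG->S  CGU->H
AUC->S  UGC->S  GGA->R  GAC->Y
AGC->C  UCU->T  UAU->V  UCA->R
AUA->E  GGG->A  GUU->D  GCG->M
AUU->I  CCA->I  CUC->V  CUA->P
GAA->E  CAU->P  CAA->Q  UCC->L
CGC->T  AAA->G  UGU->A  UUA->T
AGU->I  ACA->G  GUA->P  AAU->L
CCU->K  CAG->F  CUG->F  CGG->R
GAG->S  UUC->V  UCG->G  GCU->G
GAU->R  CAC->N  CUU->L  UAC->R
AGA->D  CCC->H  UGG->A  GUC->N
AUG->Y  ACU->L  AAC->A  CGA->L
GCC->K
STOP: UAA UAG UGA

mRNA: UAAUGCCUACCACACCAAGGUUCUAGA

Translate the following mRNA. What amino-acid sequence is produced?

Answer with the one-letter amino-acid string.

start AUG at pos 2
pos 2: AUG -> Y; peptide=Y
pos 5: CCU -> K; peptide=YK
pos 8: ACC -> T; peptide=YKT
pos 11: ACA -> G; peptide=YKTG
pos 14: CCA -> I; peptide=YKTGI
pos 17: AGG -> W; peptide=YKTGIW
pos 20: UUC -> V; peptide=YKTGIWV
pos 23: UAG -> STOP

Answer: YKTGIWV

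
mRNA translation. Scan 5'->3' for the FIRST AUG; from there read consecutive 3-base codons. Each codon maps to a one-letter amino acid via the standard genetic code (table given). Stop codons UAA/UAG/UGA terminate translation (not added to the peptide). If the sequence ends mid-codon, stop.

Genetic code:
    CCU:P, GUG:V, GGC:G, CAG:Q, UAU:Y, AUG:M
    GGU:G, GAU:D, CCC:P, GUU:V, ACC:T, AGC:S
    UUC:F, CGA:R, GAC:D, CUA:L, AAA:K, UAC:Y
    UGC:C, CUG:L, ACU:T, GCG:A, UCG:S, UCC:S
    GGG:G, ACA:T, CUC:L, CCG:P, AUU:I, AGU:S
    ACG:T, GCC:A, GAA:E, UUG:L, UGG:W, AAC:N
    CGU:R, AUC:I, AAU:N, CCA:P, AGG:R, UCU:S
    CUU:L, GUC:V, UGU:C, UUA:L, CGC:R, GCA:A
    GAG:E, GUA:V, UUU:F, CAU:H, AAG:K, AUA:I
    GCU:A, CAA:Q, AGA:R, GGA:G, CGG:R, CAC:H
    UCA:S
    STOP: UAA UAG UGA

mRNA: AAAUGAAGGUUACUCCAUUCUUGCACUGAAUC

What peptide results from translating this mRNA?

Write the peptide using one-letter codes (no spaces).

Answer: MKVTPFLH

Derivation:
start AUG at pos 2
pos 2: AUG -> M; peptide=M
pos 5: AAG -> K; peptide=MK
pos 8: GUU -> V; peptide=MKV
pos 11: ACU -> T; peptide=MKVT
pos 14: CCA -> P; peptide=MKVTP
pos 17: UUC -> F; peptide=MKVTPF
pos 20: UUG -> L; peptide=MKVTPFL
pos 23: CAC -> H; peptide=MKVTPFLH
pos 26: UGA -> STOP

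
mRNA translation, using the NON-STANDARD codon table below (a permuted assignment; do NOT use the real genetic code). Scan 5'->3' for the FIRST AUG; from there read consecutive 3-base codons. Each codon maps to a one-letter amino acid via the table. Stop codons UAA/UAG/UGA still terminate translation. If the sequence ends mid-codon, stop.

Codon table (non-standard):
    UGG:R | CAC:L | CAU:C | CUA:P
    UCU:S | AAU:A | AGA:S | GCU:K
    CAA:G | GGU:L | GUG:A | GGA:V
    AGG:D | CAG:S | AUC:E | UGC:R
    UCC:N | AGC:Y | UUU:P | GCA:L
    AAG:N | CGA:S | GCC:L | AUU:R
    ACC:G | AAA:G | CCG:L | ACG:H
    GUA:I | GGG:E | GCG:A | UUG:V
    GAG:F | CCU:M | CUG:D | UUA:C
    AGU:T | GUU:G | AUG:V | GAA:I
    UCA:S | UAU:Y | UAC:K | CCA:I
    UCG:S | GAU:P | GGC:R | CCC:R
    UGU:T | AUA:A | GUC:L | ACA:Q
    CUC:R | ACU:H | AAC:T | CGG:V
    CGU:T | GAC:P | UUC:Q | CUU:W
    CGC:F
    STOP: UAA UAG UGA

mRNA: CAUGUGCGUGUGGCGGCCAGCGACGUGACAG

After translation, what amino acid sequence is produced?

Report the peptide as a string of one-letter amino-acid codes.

Answer: VRARVIAH

Derivation:
start AUG at pos 1
pos 1: AUG -> V; peptide=V
pos 4: UGC -> R; peptide=VR
pos 7: GUG -> A; peptide=VRA
pos 10: UGG -> R; peptide=VRAR
pos 13: CGG -> V; peptide=VRARV
pos 16: CCA -> I; peptide=VRARVI
pos 19: GCG -> A; peptide=VRARVIA
pos 22: ACG -> H; peptide=VRARVIAH
pos 25: UGA -> STOP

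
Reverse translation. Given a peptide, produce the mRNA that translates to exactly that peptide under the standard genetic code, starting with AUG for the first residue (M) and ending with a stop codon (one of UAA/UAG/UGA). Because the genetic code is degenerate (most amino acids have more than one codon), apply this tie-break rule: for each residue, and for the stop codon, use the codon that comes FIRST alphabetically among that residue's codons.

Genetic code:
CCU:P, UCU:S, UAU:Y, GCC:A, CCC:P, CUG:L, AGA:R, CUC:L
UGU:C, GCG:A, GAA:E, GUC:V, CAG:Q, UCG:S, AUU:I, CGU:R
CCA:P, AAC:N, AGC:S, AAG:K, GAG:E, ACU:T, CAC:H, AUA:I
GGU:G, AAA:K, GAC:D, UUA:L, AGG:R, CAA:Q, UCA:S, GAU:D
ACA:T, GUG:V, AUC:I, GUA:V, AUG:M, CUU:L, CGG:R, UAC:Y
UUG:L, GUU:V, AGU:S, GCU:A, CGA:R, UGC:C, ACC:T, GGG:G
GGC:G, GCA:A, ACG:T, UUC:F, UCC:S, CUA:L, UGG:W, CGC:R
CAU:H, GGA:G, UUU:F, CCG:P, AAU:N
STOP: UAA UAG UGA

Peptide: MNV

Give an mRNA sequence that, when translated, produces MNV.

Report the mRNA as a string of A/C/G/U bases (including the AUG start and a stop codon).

Answer: mRNA: AUGAACGUAUAA

Derivation:
residue 1: M -> AUG (start codon)
residue 2: N codons sorted = AAC,AAU -> pick first = AAC
residue 3: V codons sorted = GUA,GUC,GUG,GUU -> pick first = GUA
terminator: stop codons sorted = UAA,UAG,UGA -> pick first = UAA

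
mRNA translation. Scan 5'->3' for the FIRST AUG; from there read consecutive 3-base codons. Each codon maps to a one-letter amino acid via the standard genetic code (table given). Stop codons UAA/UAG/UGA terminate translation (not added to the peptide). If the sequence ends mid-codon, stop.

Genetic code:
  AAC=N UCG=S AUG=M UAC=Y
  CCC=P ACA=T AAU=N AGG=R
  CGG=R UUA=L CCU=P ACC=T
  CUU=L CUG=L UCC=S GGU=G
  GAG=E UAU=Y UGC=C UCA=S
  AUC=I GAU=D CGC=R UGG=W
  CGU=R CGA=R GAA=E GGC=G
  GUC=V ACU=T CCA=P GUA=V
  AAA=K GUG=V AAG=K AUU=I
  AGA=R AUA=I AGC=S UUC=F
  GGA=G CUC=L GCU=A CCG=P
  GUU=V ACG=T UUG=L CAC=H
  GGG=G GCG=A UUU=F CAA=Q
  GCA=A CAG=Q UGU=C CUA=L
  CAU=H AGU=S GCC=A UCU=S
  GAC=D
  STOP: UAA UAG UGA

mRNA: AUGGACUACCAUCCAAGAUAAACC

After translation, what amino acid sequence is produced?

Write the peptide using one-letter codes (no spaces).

start AUG at pos 0
pos 0: AUG -> M; peptide=M
pos 3: GAC -> D; peptide=MD
pos 6: UAC -> Y; peptide=MDY
pos 9: CAU -> H; peptide=MDYH
pos 12: CCA -> P; peptide=MDYHP
pos 15: AGA -> R; peptide=MDYHPR
pos 18: UAA -> STOP

Answer: MDYHPR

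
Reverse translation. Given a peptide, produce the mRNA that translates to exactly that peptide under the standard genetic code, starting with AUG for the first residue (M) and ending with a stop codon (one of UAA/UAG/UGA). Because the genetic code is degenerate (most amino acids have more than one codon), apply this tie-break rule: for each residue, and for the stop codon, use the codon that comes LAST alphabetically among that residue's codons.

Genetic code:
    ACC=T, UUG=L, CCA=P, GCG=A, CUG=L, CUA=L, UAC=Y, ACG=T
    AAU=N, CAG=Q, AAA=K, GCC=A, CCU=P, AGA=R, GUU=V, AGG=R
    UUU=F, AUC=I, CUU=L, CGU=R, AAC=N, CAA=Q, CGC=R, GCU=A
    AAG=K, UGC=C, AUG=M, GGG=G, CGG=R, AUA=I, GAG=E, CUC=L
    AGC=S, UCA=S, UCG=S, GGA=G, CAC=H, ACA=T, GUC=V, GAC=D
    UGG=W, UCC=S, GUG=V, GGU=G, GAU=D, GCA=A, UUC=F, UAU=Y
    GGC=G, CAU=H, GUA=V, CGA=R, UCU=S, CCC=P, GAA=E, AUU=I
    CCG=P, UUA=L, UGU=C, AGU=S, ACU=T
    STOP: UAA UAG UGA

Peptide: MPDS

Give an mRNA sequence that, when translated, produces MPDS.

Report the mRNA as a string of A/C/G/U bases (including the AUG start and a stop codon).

Answer: mRNA: AUGCCUGAUUCUUGA

Derivation:
residue 1: M -> AUG (start codon)
residue 2: P codons sorted = CCA,CCC,CCG,CCU -> pick last = CCU
residue 3: D codons sorted = GAC,GAU -> pick last = GAU
residue 4: S codons sorted = AGC,AGU,UCA,UCC,UCG,UCU -> pick last = UCU
terminator: stop codons sorted = UAA,UAG,UGA -> pick last = UGA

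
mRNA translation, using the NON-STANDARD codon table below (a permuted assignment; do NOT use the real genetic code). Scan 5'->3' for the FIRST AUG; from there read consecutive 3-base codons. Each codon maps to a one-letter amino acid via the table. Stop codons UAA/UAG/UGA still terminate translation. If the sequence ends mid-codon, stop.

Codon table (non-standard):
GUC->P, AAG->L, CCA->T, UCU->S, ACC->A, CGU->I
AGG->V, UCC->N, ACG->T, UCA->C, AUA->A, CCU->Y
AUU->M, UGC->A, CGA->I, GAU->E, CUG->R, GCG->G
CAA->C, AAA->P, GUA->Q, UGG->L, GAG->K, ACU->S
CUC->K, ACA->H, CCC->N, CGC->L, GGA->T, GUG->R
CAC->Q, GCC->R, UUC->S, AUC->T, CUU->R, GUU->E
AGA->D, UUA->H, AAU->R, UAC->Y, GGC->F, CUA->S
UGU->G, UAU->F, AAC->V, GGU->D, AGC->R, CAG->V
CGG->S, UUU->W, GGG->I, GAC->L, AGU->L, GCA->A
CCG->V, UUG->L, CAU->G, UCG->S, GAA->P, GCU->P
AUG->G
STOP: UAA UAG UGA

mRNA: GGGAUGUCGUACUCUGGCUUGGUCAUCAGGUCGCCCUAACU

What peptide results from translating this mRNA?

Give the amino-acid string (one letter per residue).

start AUG at pos 3
pos 3: AUG -> G; peptide=G
pos 6: UCG -> S; peptide=GS
pos 9: UAC -> Y; peptide=GSY
pos 12: UCU -> S; peptide=GSYS
pos 15: GGC -> F; peptide=GSYSF
pos 18: UUG -> L; peptide=GSYSFL
pos 21: GUC -> P; peptide=GSYSFLP
pos 24: AUC -> T; peptide=GSYSFLPT
pos 27: AGG -> V; peptide=GSYSFLPTV
pos 30: UCG -> S; peptide=GSYSFLPTVS
pos 33: CCC -> N; peptide=GSYSFLPTVSN
pos 36: UAA -> STOP

Answer: GSYSFLPTVSN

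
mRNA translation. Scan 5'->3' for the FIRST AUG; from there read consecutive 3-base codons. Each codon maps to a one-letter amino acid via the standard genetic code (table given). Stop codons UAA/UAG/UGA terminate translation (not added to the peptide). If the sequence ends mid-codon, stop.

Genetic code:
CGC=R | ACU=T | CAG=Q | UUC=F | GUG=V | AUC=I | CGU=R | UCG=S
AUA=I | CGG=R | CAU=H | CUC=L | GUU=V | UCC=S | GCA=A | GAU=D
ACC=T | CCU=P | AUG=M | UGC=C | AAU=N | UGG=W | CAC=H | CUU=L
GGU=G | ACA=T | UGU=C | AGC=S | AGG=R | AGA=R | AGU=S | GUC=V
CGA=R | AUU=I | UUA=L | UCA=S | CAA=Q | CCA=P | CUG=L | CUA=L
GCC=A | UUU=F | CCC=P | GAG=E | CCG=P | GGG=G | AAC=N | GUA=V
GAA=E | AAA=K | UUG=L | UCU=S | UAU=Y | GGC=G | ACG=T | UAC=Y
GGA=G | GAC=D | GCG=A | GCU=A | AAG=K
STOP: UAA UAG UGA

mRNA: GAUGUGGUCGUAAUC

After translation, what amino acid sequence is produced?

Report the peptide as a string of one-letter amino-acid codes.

start AUG at pos 1
pos 1: AUG -> M; peptide=M
pos 4: UGG -> W; peptide=MW
pos 7: UCG -> S; peptide=MWS
pos 10: UAA -> STOP

Answer: MWS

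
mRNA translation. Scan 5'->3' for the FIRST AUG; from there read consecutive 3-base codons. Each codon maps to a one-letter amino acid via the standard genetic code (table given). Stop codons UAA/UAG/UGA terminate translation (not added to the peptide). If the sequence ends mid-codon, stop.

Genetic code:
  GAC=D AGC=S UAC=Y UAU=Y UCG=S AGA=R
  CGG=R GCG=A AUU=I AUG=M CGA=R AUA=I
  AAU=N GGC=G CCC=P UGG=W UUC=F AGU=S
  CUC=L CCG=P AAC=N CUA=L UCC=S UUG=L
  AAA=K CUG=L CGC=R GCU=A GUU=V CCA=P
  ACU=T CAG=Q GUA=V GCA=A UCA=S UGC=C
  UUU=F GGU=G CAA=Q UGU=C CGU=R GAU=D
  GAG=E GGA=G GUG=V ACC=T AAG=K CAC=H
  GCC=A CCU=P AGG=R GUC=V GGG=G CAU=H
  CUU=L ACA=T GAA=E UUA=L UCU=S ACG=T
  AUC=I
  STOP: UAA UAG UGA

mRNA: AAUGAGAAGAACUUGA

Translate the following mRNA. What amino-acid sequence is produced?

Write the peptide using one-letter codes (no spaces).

start AUG at pos 1
pos 1: AUG -> M; peptide=M
pos 4: AGA -> R; peptide=MR
pos 7: AGA -> R; peptide=MRR
pos 10: ACU -> T; peptide=MRRT
pos 13: UGA -> STOP

Answer: MRRT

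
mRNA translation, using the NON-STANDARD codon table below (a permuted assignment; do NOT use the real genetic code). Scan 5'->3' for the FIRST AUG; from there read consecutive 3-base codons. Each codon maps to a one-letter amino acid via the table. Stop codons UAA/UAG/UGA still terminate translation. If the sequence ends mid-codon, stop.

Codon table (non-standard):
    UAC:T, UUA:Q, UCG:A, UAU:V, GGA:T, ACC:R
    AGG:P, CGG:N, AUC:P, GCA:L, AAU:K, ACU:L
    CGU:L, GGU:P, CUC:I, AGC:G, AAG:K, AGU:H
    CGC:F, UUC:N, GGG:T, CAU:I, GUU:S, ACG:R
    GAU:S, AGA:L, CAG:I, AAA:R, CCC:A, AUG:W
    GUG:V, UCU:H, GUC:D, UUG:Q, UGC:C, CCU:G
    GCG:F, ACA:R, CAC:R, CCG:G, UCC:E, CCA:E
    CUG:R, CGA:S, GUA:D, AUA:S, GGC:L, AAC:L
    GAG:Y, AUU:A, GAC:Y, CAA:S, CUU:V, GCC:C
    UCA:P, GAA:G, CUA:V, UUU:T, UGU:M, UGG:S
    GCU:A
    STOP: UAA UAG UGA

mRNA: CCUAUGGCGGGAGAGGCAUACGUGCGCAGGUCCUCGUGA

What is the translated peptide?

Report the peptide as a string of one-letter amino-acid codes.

Answer: WFTYLTVFPEA

Derivation:
start AUG at pos 3
pos 3: AUG -> W; peptide=W
pos 6: GCG -> F; peptide=WF
pos 9: GGA -> T; peptide=WFT
pos 12: GAG -> Y; peptide=WFTY
pos 15: GCA -> L; peptide=WFTYL
pos 18: UAC -> T; peptide=WFTYLT
pos 21: GUG -> V; peptide=WFTYLTV
pos 24: CGC -> F; peptide=WFTYLTVF
pos 27: AGG -> P; peptide=WFTYLTVFP
pos 30: UCC -> E; peptide=WFTYLTVFPE
pos 33: UCG -> A; peptide=WFTYLTVFPEA
pos 36: UGA -> STOP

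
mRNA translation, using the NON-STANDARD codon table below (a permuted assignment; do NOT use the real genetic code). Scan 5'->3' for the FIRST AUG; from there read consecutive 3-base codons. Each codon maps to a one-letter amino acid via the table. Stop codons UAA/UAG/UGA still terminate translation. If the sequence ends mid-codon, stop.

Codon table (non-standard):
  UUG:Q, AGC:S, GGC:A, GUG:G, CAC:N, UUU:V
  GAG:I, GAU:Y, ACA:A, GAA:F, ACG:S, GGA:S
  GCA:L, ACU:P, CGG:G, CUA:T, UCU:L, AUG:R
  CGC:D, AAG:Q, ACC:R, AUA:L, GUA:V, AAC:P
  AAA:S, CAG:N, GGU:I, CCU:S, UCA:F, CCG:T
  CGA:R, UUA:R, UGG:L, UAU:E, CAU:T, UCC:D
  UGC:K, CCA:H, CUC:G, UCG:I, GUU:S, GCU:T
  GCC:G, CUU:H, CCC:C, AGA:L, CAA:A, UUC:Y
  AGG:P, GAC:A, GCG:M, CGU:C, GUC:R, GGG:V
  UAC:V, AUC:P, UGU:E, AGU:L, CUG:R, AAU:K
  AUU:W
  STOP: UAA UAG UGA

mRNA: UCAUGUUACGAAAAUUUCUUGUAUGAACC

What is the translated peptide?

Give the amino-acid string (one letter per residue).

start AUG at pos 2
pos 2: AUG -> R; peptide=R
pos 5: UUA -> R; peptide=RR
pos 8: CGA -> R; peptide=RRR
pos 11: AAA -> S; peptide=RRRS
pos 14: UUU -> V; peptide=RRRSV
pos 17: CUU -> H; peptide=RRRSVH
pos 20: GUA -> V; peptide=RRRSVHV
pos 23: UGA -> STOP

Answer: RRRSVHV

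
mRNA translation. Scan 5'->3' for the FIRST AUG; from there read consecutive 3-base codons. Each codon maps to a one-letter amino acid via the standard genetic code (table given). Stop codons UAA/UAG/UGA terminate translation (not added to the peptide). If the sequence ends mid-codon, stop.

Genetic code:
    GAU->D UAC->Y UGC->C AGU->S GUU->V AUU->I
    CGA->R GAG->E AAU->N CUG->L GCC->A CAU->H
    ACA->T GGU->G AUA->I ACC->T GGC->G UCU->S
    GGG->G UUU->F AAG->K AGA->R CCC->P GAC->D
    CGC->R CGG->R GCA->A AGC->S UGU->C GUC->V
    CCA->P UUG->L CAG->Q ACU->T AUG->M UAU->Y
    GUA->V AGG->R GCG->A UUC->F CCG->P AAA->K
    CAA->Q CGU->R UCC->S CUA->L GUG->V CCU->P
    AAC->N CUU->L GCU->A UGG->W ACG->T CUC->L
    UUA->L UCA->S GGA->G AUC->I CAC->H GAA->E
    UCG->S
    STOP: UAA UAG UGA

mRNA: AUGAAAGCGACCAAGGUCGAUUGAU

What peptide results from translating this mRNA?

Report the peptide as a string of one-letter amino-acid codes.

start AUG at pos 0
pos 0: AUG -> M; peptide=M
pos 3: AAA -> K; peptide=MK
pos 6: GCG -> A; peptide=MKA
pos 9: ACC -> T; peptide=MKAT
pos 12: AAG -> K; peptide=MKATK
pos 15: GUC -> V; peptide=MKATKV
pos 18: GAU -> D; peptide=MKATKVD
pos 21: UGA -> STOP

Answer: MKATKVD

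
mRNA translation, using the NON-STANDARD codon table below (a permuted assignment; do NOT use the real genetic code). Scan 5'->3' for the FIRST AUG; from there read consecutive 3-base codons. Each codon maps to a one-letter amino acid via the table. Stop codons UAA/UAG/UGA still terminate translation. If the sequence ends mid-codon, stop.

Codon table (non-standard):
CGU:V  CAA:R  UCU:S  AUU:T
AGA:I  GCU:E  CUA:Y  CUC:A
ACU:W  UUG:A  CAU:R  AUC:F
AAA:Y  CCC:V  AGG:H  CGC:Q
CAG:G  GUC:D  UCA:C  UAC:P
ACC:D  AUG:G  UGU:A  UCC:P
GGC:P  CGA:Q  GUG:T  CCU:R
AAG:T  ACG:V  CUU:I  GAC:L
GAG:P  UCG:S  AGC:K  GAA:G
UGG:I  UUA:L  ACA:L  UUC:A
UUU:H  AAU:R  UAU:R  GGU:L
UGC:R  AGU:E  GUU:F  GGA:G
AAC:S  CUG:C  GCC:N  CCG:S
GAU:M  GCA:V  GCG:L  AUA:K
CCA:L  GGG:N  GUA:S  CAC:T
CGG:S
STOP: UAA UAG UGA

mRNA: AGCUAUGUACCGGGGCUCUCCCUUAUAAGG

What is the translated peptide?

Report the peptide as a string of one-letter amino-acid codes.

Answer: GPSPSVL

Derivation:
start AUG at pos 4
pos 4: AUG -> G; peptide=G
pos 7: UAC -> P; peptide=GP
pos 10: CGG -> S; peptide=GPS
pos 13: GGC -> P; peptide=GPSP
pos 16: UCU -> S; peptide=GPSPS
pos 19: CCC -> V; peptide=GPSPSV
pos 22: UUA -> L; peptide=GPSPSVL
pos 25: UAA -> STOP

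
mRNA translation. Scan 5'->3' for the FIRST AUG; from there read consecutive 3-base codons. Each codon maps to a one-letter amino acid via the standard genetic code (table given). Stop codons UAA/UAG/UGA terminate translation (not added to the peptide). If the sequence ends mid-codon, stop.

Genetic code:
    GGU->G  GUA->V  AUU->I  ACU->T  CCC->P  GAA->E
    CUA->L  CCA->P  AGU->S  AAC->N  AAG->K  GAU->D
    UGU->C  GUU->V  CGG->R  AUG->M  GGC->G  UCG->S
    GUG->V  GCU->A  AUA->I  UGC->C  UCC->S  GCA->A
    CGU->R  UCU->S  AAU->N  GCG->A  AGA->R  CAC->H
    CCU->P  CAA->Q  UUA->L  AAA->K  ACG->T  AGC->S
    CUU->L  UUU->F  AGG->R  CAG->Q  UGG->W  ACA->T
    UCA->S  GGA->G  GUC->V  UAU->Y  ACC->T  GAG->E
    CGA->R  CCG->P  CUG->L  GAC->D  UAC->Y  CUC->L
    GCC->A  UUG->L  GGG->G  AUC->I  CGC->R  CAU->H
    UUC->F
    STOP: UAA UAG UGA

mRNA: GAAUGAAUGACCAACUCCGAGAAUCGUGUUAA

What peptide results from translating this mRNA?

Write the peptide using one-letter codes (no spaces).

Answer: MNDQLRESC

Derivation:
start AUG at pos 2
pos 2: AUG -> M; peptide=M
pos 5: AAU -> N; peptide=MN
pos 8: GAC -> D; peptide=MND
pos 11: CAA -> Q; peptide=MNDQ
pos 14: CUC -> L; peptide=MNDQL
pos 17: CGA -> R; peptide=MNDQLR
pos 20: GAA -> E; peptide=MNDQLRE
pos 23: UCG -> S; peptide=MNDQLRES
pos 26: UGU -> C; peptide=MNDQLRESC
pos 29: UAA -> STOP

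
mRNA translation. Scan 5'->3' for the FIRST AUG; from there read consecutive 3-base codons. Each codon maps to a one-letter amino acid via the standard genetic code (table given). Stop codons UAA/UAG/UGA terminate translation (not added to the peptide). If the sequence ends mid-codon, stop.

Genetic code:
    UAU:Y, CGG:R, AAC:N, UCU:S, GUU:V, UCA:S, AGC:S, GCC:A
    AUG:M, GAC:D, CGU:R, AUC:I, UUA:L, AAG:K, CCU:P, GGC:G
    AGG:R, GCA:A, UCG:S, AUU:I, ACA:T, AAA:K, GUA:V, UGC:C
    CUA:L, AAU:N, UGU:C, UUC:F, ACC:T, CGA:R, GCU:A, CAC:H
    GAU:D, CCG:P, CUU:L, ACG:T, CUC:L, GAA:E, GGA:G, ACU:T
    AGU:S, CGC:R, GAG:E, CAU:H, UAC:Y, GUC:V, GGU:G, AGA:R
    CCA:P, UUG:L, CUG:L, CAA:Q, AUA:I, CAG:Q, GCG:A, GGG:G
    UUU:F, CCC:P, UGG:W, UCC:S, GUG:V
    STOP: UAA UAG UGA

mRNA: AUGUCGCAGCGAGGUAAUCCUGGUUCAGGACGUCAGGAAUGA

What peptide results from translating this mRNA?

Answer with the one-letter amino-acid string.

start AUG at pos 0
pos 0: AUG -> M; peptide=M
pos 3: UCG -> S; peptide=MS
pos 6: CAG -> Q; peptide=MSQ
pos 9: CGA -> R; peptide=MSQR
pos 12: GGU -> G; peptide=MSQRG
pos 15: AAU -> N; peptide=MSQRGN
pos 18: CCU -> P; peptide=MSQRGNP
pos 21: GGU -> G; peptide=MSQRGNPG
pos 24: UCA -> S; peptide=MSQRGNPGS
pos 27: GGA -> G; peptide=MSQRGNPGSG
pos 30: CGU -> R; peptide=MSQRGNPGSGR
pos 33: CAG -> Q; peptide=MSQRGNPGSGRQ
pos 36: GAA -> E; peptide=MSQRGNPGSGRQE
pos 39: UGA -> STOP

Answer: MSQRGNPGSGRQE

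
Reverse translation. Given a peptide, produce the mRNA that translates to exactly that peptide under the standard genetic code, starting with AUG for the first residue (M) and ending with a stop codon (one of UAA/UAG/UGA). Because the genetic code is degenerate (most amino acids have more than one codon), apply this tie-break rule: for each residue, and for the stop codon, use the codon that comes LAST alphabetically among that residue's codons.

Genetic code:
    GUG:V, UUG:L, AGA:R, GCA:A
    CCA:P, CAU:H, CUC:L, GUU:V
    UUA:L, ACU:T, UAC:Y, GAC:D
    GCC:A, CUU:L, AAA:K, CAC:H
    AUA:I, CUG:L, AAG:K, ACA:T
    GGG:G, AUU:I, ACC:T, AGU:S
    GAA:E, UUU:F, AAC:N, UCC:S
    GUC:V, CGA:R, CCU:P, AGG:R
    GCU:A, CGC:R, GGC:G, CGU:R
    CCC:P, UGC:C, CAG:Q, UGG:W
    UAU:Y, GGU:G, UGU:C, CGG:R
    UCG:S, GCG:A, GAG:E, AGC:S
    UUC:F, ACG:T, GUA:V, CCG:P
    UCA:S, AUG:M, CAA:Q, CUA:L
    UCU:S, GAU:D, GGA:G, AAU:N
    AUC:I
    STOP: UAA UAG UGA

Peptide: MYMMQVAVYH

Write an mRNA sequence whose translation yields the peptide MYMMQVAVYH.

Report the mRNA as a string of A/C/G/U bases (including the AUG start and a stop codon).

residue 1: M -> AUG (start codon)
residue 2: Y codons sorted = UAC,UAU -> pick last = UAU
residue 3: M -> AUG (only codon)
residue 4: M -> AUG (only codon)
residue 5: Q codons sorted = CAA,CAG -> pick last = CAG
residue 6: V codons sorted = GUA,GUC,GUG,GUU -> pick last = GUU
residue 7: A codons sorted = GCA,GCC,GCG,GCU -> pick last = GCU
residue 8: V codons sorted = GUA,GUC,GUG,GUU -> pick last = GUU
residue 9: Y codons sorted = UAC,UAU -> pick last = UAU
residue 10: H codons sorted = CAC,CAU -> pick last = CAU
terminator: stop codons sorted = UAA,UAG,UGA -> pick last = UGA

Answer: mRNA: AUGUAUAUGAUGCAGGUUGCUGUUUAUCAUUGA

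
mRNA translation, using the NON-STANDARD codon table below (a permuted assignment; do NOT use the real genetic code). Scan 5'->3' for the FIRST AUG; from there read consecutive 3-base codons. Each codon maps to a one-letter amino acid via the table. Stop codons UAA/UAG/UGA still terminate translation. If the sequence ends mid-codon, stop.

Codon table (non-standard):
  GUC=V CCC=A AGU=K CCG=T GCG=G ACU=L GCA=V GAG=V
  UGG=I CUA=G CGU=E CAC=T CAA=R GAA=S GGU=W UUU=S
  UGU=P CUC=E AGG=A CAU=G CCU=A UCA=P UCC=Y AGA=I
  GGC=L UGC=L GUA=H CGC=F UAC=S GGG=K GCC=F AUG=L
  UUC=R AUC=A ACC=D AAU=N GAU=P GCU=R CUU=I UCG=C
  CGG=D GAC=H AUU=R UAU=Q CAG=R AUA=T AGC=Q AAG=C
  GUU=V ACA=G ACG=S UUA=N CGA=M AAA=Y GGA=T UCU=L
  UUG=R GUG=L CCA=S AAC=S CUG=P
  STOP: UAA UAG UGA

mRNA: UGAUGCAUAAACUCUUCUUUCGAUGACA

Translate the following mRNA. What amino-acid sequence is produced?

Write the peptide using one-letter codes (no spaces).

start AUG at pos 2
pos 2: AUG -> L; peptide=L
pos 5: CAU -> G; peptide=LG
pos 8: AAA -> Y; peptide=LGY
pos 11: CUC -> E; peptide=LGYE
pos 14: UUC -> R; peptide=LGYER
pos 17: UUU -> S; peptide=LGYERS
pos 20: CGA -> M; peptide=LGYERSM
pos 23: UGA -> STOP

Answer: LGYERSM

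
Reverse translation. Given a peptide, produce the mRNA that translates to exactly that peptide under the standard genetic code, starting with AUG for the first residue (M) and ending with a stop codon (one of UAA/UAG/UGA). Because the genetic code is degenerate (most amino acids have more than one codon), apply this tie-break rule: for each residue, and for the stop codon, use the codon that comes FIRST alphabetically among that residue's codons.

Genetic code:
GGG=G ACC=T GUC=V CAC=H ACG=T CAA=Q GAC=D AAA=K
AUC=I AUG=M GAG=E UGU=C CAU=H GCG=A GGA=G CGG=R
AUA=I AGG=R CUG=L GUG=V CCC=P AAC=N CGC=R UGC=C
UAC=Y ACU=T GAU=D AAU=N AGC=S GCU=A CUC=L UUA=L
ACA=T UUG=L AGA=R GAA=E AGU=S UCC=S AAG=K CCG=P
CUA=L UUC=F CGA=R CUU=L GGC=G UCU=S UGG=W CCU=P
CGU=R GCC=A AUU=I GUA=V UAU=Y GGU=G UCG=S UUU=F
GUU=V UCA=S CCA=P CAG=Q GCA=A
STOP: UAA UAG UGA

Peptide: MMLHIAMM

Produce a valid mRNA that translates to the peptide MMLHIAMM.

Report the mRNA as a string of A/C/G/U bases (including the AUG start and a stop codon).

Answer: mRNA: AUGAUGCUACACAUAGCAAUGAUGUAA

Derivation:
residue 1: M -> AUG (start codon)
residue 2: M -> AUG (only codon)
residue 3: L codons sorted = CUA,CUC,CUG,CUU,UUA,UUG -> pick first = CUA
residue 4: H codons sorted = CAC,CAU -> pick first = CAC
residue 5: I codons sorted = AUA,AUC,AUU -> pick first = AUA
residue 6: A codons sorted = GCA,GCC,GCG,GCU -> pick first = GCA
residue 7: M -> AUG (only codon)
residue 8: M -> AUG (only codon)
terminator: stop codons sorted = UAA,UAG,UGA -> pick first = UAA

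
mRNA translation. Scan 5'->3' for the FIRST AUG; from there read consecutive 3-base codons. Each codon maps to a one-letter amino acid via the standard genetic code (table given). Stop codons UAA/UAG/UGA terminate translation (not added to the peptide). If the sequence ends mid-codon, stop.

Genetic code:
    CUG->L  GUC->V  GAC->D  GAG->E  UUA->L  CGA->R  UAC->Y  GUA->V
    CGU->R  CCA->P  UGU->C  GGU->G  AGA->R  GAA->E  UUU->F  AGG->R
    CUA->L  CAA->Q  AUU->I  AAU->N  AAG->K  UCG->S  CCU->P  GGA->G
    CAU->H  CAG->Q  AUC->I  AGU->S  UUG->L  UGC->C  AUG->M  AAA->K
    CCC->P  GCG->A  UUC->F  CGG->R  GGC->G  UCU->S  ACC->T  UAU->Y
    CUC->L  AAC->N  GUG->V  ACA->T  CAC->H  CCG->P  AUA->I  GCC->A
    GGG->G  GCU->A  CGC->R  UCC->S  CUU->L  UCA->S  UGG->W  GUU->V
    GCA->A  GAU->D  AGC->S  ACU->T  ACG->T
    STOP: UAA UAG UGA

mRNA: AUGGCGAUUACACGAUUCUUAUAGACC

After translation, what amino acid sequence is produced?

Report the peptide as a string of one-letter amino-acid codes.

Answer: MAITRFL

Derivation:
start AUG at pos 0
pos 0: AUG -> M; peptide=M
pos 3: GCG -> A; peptide=MA
pos 6: AUU -> I; peptide=MAI
pos 9: ACA -> T; peptide=MAIT
pos 12: CGA -> R; peptide=MAITR
pos 15: UUC -> F; peptide=MAITRF
pos 18: UUA -> L; peptide=MAITRFL
pos 21: UAG -> STOP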